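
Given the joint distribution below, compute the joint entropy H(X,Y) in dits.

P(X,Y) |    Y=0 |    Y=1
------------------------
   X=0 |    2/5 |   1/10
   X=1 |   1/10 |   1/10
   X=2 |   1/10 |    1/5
0.6990 dits

Joint entropy is H(X,Y) = -Σ_{x,y} p(x,y) log p(x,y).

Summing over all non-zero entries:
H(X,Y) = -[2/5·log_10(2/5) + 1/10·log_10(1/10) + 1/10·log_10(1/10) + 1/10·log_10(1/10) + 1/10·log_10(1/10) + 1/5·log_10(1/5)]
H(X,Y) = 0.6990 dits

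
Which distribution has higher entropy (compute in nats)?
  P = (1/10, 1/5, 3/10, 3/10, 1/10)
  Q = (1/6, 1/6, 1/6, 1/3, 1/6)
Q

Computing entropies in nats:
H(P) = 1.5048
H(Q) = 1.5607

Distribution Q has higher entropy.

Intuition: The distribution closer to uniform (more spread out) has higher entropy.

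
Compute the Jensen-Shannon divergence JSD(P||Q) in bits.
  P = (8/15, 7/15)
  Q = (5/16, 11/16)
0.0364 bits

Jensen-Shannon divergence is:
JSD(P||Q) = 0.5 × D_KL(P||M) + 0.5 × D_KL(Q||M)
where M = 0.5 × (P + Q) is the mixture distribution.

M = 0.5 × (8/15, 7/15) + 0.5 × (5/16, 11/16) = (0.422917, 0.577083)

D_KL(P||M) = 0.0355 bits
D_KL(Q||M) = 0.0372 bits

JSD(P||Q) = 0.5 × 0.0355 + 0.5 × 0.0372 = 0.0364 bits

Unlike KL divergence, JSD is symmetric and bounded: 0 ≤ JSD ≤ log(2).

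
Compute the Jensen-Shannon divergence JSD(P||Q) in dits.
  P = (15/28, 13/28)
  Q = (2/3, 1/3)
0.0039 dits

Jensen-Shannon divergence is:
JSD(P||Q) = 0.5 × D_KL(P||M) + 0.5 × D_KL(Q||M)
where M = 0.5 × (P + Q) is the mixture distribution.

M = 0.5 × (15/28, 13/28) + 0.5 × (2/3, 1/3) = (0.60119, 0.39881)

D_KL(P||M) = 0.0038 dits
D_KL(Q||M) = 0.0040 dits

JSD(P||Q) = 0.5 × 0.0038 + 0.5 × 0.0040 = 0.0039 dits

Unlike KL divergence, JSD is symmetric and bounded: 0 ≤ JSD ≤ log(2).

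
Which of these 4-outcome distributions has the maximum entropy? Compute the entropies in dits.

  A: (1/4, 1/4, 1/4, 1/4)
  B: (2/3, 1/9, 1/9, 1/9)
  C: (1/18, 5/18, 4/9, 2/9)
A

For a discrete distribution over n outcomes, entropy is maximized by the uniform distribution.

Computing entropies:
H(A) = 0.6021 dits
H(B) = 0.4355 dits
H(C) = 0.5259 dits

The uniform distribution (where all probabilities equal 1/4) achieves the maximum entropy of log_10(4) = 0.6021 dits.

Distribution A has the highest entropy.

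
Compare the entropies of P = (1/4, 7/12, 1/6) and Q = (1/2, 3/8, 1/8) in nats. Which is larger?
Q

Computing entropies in nats:
H(P) = 0.9596
H(Q) = 0.9743

Distribution Q has higher entropy.

Intuition: The distribution closer to uniform (more spread out) has higher entropy.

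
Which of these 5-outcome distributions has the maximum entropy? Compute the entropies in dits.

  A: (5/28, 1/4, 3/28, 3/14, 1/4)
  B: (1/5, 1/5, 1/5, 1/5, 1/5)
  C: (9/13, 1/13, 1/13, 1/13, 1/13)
B

For a discrete distribution over n outcomes, entropy is maximized by the uniform distribution.

Computing entropies:
H(A) = 0.6819 dits
H(B) = 0.6990 dits
H(C) = 0.4533 dits

The uniform distribution (where all probabilities equal 1/5) achieves the maximum entropy of log_10(5) = 0.6990 dits.

Distribution B has the highest entropy.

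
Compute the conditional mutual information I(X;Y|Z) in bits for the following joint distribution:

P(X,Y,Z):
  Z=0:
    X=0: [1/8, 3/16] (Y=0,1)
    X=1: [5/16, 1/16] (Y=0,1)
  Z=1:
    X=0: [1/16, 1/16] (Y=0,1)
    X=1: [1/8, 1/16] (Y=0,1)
0.1092 bits

Conditional mutual information: I(X;Y|Z) = H(X|Z) + H(Y|Z) - H(X,Y|Z)

H(Z) = 0.8960
H(X,Z) = 1.8829 → H(X|Z) = 0.9868
H(Y,Z) = 1.8496 → H(Y|Z) = 0.9536
H(X,Y,Z) = 2.7272 → H(X,Y|Z) = 1.8312

I(X;Y|Z) = 0.9868 + 0.9536 - 1.8312 = 0.1092 bits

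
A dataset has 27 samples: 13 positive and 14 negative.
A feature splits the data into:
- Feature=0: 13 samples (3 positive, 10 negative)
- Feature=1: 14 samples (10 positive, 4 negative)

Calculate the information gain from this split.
0.1762 bits

Information Gain = H(Y) - H(Y|Feature)

Before split:
P(positive) = 13/27 = 0.4815
H(Y) = 0.9990 bits

After split:
Feature=0: H = 0.7793 bits (weight = 13/27)
Feature=1: H = 0.8631 bits (weight = 14/27)
H(Y|Feature) = (13/27)×0.7793 + (14/27)×0.8631 = 0.8228 bits

Information Gain = 0.9990 - 0.8228 = 0.1762 bits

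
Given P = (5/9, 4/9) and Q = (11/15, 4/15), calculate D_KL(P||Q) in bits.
0.1050 bits

KL divergence: D_KL(P||Q) = Σ p(x) log(p(x)/q(x))

Computing term by term:
  x=0: 5/9 × log_2[(5/9)/(11/15)] = 5/9 × -0.4005 = -0.2225
  x=1: 4/9 × log_2[(4/9)/(4/15)] = 4/9 × 0.7370 = 0.3275

D_KL(P||Q) = 0.1050 bits

Note: KL divergence is always non-negative and equals 0 iff P = Q.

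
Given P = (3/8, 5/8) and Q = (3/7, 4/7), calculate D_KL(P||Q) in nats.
0.0059 nats

KL divergence: D_KL(P||Q) = Σ p(x) log(p(x)/q(x))

Computing term by term:
  x=0: 3/8 × log_e[(3/8)/(3/7)] = 3/8 × -0.1335 = -0.0501
  x=1: 5/8 × log_e[(5/8)/(4/7)] = 5/8 × 0.0896 = 0.0560

D_KL(P||Q) = 0.0059 nats

Note: KL divergence is always non-negative and equals 0 iff P = Q.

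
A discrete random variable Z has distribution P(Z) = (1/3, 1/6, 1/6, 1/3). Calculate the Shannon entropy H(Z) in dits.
0.5775 dits

Shannon entropy is H(X) = -Σ p(x) log p(x).

For P = (1/3, 1/6, 1/6, 1/3):
H = -1/3 × log_10(1/3) -1/6 × log_10(1/6) -1/6 × log_10(1/6) -1/3 × log_10(1/3)
H = 0.5775 dits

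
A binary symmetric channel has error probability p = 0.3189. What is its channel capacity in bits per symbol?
0.0968 bits

For a binary symmetric channel (BSC) with error probability p:
Capacity C = 1 - H(p) bits per symbol

where H(p) = -p log₂(p) - (1-p) log₂(1-p) is the binary entropy function.

H(0.3189) = 0.9032 bits
C = 1 - 0.9032 = 0.0968 bits per symbol

This means we can reliably transmit up to 0.0968 bits of information per channel use.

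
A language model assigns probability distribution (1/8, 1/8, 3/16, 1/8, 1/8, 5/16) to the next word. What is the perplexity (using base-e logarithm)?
5.5682

Perplexity is e^H (or exp(H) for natural log).

First, H = -Σ p log p = 1.7171 nats
Perplexity = e^1.7171 = 5.5682

Interpretation: The model's uncertainty is equivalent to choosing uniformly among 5.6 options.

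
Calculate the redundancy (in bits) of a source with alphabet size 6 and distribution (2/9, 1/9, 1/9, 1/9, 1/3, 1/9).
0.1656 bits

Redundancy measures how far a source is from maximum entropy:
R = H_max - H(X)

Maximum entropy for 6 symbols: H_max = log_2(6) = 2.5850 bits
Actual entropy: H(X) = 2.4194 bits
Redundancy: R = 2.5850 - 2.4194 = 0.1656 bits

This redundancy represents potential for compression: the source could be compressed by 0.1656 bits per symbol.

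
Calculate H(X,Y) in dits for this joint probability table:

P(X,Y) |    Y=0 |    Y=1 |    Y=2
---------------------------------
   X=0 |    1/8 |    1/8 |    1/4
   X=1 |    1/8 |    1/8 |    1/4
0.7526 dits

Joint entropy is H(X,Y) = -Σ_{x,y} p(x,y) log p(x,y).

Summing over all non-zero entries:
H(X,Y) = -[1/8·log_10(1/8) + 1/8·log_10(1/8) + 1/4·log_10(1/4) + 1/8·log_10(1/8) + 1/8·log_10(1/8) + 1/4·log_10(1/4)]
H(X,Y) = 0.7526 dits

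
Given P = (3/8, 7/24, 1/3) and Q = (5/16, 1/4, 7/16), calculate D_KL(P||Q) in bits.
0.0327 bits

KL divergence: D_KL(P||Q) = Σ p(x) log(p(x)/q(x))

Computing term by term:
  x=0: 3/8 × log_2[(3/8)/(5/16)] = 3/8 × 0.2630 = 0.0986
  x=1: 7/24 × log_2[(7/24)/(1/4)] = 7/24 × 0.2224 = 0.0649
  x=2: 1/3 × log_2[(1/3)/(7/16)] = 1/3 × -0.3923 = -0.1308

D_KL(P||Q) = 0.0327 bits

Note: KL divergence is always non-negative and equals 0 iff P = Q.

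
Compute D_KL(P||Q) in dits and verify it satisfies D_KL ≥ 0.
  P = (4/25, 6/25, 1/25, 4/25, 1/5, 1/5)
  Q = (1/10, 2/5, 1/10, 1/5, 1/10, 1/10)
0.0684 dits

KL divergence satisfies the Gibbs inequality: D_KL(P||Q) ≥ 0 for all distributions P, Q.

D_KL(P||Q) = Σ p(x) log(p(x)/q(x))
Term by term:
  x=0: 4/25 × log_10[(4/25)/(1/10)] = 0.0327
  x=1: 6/25 × log_10[(6/25)/(2/5)] = -0.0532
  x=2: 1/25 × log_10[(1/25)/(1/10)] = -0.0159
  x=3: 4/25 × log_10[(4/25)/(1/5)] = -0.0155
  x=4: 1/5 × log_10[(1/5)/(1/10)] = 0.0602
  x=5: 1/5 × log_10[(1/5)/(1/10)] = 0.0602
D_KL(P||Q) = 0.0684 dits

D_KL(P||Q) = 0.0684 ≥ 0 ✓

This non-negativity is a fundamental property: relative entropy cannot be negative because it measures how different Q is from P.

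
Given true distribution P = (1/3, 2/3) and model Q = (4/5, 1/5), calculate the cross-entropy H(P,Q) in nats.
1.1473 nats

Cross-entropy: H(P,Q) = -Σ p(x) log q(x)

Alternatively: H(P,Q) = H(P) + D_KL(P||Q)
H(P) = 0.6365 nats
D_KL(P||Q) = 0.5108 nats

H(P,Q) = 0.6365 + 0.5108 = 1.1473 nats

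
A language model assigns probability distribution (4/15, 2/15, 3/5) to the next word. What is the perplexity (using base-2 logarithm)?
2.5285

Perplexity is 2^H (or exp(H) for natural log).

First, H = -Σ p log p = 1.3383 bits
Perplexity = 2^1.3383 = 2.5285

Interpretation: The model's uncertainty is equivalent to choosing uniformly among 2.5 options.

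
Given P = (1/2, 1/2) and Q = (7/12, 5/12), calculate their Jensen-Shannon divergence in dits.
0.0015 dits

Jensen-Shannon divergence is:
JSD(P||Q) = 0.5 × D_KL(P||M) + 0.5 × D_KL(Q||M)
where M = 0.5 × (P + Q) is the mixture distribution.

M = 0.5 × (1/2, 1/2) + 0.5 × (7/12, 5/12) = (13/24, 11/24)

D_KL(P||M) = 0.0015 dits
D_KL(Q||M) = 0.0015 dits

JSD(P||Q) = 0.5 × 0.0015 + 0.5 × 0.0015 = 0.0015 dits

Unlike KL divergence, JSD is symmetric and bounded: 0 ≤ JSD ≤ log(2).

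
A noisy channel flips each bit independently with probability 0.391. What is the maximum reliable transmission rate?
0.0346 bits

For a binary symmetric channel (BSC) with error probability p:
Capacity C = 1 - H(p) bits per symbol

where H(p) = -p log₂(p) - (1-p) log₂(1-p) is the binary entropy function.

H(0.391) = 0.9654 bits
C = 1 - 0.9654 = 0.0346 bits per symbol

This means we can reliably transmit up to 0.0346 bits of information per channel use.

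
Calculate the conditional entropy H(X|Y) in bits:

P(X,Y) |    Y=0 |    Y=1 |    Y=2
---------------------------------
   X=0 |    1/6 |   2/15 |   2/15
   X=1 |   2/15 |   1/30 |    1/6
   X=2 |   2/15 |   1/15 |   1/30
1.4586 bits

Using the chain rule: H(X|Y) = H(X,Y) - H(Y)

First, compute H(X,Y) = 2.9996 bits

Marginal P(Y) = (13/30, 7/30, 1/3)
H(Y) = 1.5410 bits

H(X|Y) = H(X,Y) - H(Y) = 2.9996 - 1.5410 = 1.4586 bits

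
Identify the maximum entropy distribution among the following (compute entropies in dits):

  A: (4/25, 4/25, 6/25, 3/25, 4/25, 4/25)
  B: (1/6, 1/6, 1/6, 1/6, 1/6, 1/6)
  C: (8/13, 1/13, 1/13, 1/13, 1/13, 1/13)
B

For a discrete distribution over n outcomes, entropy is maximized by the uniform distribution.

Computing entropies:
H(A) = 0.7686 dits
H(B) = 0.7782 dits
H(C) = 0.5582 dits

The uniform distribution (where all probabilities equal 1/6) achieves the maximum entropy of log_10(6) = 0.7782 dits.

Distribution B has the highest entropy.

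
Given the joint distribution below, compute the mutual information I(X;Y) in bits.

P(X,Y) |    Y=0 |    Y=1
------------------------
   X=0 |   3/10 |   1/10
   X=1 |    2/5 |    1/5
0.0058 bits

Mutual information: I(X;Y) = H(X) + H(Y) - H(X,Y)

Marginals:
P(X) = (2/5, 3/5), H(X) = 0.9710 bits
P(Y) = (7/10, 3/10), H(Y) = 0.8813 bits

Joint entropy: H(X,Y) = 1.8464 bits

I(X;Y) = 0.9710 + 0.8813 - 1.8464 = 0.0058 bits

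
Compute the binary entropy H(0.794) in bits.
0.7338 bits

The binary entropy function is:
H(p) = -p log(p) - (1-p) log(1-p)

H(0.794) = -0.794 × log_2(0.794) - 0.206 × log_2(0.206)
H(0.794) = 0.7338 bits

Note: Binary entropy is maximized at p=0.5 (H=1 bit) and minimized at p=0 or p=1 (H=0).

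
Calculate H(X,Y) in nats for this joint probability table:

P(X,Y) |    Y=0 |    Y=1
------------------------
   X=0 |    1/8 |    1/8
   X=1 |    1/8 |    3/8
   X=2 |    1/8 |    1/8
1.6675 nats

Joint entropy is H(X,Y) = -Σ_{x,y} p(x,y) log p(x,y).

Summing over all non-zero entries:
H(X,Y) = -[1/8·log_e(1/8) + 1/8·log_e(1/8) + 1/8·log_e(1/8) + 3/8·log_e(3/8) + 1/8·log_e(1/8) + 1/8·log_e(1/8)]
H(X,Y) = 1.6675 nats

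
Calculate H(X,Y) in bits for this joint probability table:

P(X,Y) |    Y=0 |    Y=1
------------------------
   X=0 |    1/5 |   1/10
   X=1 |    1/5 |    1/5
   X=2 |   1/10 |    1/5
2.5219 bits

Joint entropy is H(X,Y) = -Σ_{x,y} p(x,y) log p(x,y).

Summing over all non-zero entries:
H(X,Y) = -[1/5·log_2(1/5) + 1/10·log_2(1/10) + 1/5·log_2(1/5) + 1/5·log_2(1/5) + 1/10·log_2(1/10) + 1/5·log_2(1/5)]
H(X,Y) = 2.5219 bits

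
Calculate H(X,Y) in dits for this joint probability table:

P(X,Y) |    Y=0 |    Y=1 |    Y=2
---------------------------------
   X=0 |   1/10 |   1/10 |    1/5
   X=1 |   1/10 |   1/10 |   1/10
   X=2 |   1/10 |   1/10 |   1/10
0.9398 dits

Joint entropy is H(X,Y) = -Σ_{x,y} p(x,y) log p(x,y).

Summing over all non-zero entries:
H(X,Y) = -[1/10·log_10(1/10) + 1/10·log_10(1/10) + 1/5·log_10(1/5) + 1/10·log_10(1/10) + 1/10·log_10(1/10) + 1/10·log_10(1/10) + 1/10·log_10(1/10) + 1/10·log_10(1/10) + 1/10·log_10(1/10)]
H(X,Y) = 0.9398 dits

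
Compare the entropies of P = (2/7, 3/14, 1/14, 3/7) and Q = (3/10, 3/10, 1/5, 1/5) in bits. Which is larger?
Q

Computing entropies in bits:
H(P) = 1.7885
H(Q) = 1.9710

Distribution Q has higher entropy.

Intuition: The distribution closer to uniform (more spread out) has higher entropy.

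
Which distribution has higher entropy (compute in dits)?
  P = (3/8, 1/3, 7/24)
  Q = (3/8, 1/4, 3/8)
P

Computing entropies in dits:
H(P) = 0.4749
H(Q) = 0.4700

Distribution P has higher entropy.

Intuition: The distribution closer to uniform (more spread out) has higher entropy.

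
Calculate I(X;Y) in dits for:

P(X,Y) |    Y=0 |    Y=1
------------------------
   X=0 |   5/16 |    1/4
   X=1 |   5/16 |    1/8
0.0058 dits

Mutual information: I(X;Y) = H(X) + H(Y) - H(X,Y)

Marginals:
P(X) = (9/16, 7/16), H(X) = 0.2976 dits
P(Y) = (5/8, 3/8), H(Y) = 0.2873 dits

Joint entropy: H(X,Y) = 0.5791 dits

I(X;Y) = 0.2976 + 0.2873 - 0.5791 = 0.0058 dits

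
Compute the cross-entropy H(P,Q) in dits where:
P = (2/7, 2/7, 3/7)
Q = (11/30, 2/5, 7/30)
0.5091 dits

Cross-entropy: H(P,Q) = -Σ p(x) log q(x)

Alternatively: H(P,Q) = H(P) + D_KL(P||Q)
H(P) = 0.4686 dits
D_KL(P||Q) = 0.0405 dits

H(P,Q) = 0.4686 + 0.0405 = 0.5091 dits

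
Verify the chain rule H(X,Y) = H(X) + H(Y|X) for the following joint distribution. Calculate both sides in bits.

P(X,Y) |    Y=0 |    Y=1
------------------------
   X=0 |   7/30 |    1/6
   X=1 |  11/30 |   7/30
H(X,Y) = 1.9413, H(X) = 0.9710, H(Y|X) = 0.9704 (all in bits)

Chain rule: H(X,Y) = H(X) + H(Y|X)

Left side — joint entropy directly:
H(X,Y) = -Σ p(x,y) log p(x,y) = 1.9413 bits

Right side — compute H(Y|X) from the conditional distributions:
P(X) = (2/5, 3/5), so H(X) = 0.9710 bits
H(Y|X) = Σ_x P(X=x) · H(Y|X=x):
  P(Y|X=0) = (7/12, 5/12), H(Y|X=0) = 0.9799, weight P(X=0) = 2/5
  P(Y|X=1) = (11/18, 7/18), H(Y|X=1) = 0.9641, weight P(X=1) = 3/5
H(Y|X) = 0.9704 bits

H(X) + H(Y|X) = 0.9710 + 0.9704 = 1.9413 bits

Both sides equal 1.9413 bits. ✓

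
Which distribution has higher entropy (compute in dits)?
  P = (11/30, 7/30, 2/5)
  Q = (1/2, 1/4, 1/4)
P

Computing entropies in dits:
H(P) = 0.4664
H(Q) = 0.4515

Distribution P has higher entropy.

Intuition: The distribution closer to uniform (more spread out) has higher entropy.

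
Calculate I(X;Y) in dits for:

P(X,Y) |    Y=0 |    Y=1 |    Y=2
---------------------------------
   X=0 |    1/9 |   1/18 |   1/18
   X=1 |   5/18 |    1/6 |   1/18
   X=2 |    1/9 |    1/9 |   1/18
0.0082 dits

Mutual information: I(X;Y) = H(X) + H(Y) - H(X,Y)

Marginals:
P(X) = (2/9, 1/2, 5/18), H(X) = 0.4502 dits
P(Y) = (1/2, 1/3, 1/6), H(Y) = 0.4392 dits

Joint entropy: H(X,Y) = 0.8813 dits

I(X;Y) = 0.4502 + 0.4392 - 0.8813 = 0.0082 dits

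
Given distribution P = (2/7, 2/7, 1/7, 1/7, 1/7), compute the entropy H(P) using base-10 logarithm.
0.6731 dits

Shannon entropy is H(X) = -Σ p(x) log p(x).

For P = (2/7, 2/7, 1/7, 1/7, 1/7):
H = -2/7 × log_10(2/7) -2/7 × log_10(2/7) -1/7 × log_10(1/7) -1/7 × log_10(1/7) -1/7 × log_10(1/7)
H = 0.6731 dits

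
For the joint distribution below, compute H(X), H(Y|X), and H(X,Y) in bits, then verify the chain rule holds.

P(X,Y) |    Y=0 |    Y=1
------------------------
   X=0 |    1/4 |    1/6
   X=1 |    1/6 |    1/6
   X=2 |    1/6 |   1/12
H(X,Y) = 2.5221, H(X) = 1.5546, H(Y|X) = 0.9675 (all in bits)

Chain rule: H(X,Y) = H(X) + H(Y|X)

Left side — joint entropy directly:
H(X,Y) = -Σ p(x,y) log p(x,y) = 2.5221 bits

Right side — compute H(Y|X) from the conditional distributions:
P(X) = (5/12, 1/3, 1/4), so H(X) = 1.5546 bits
H(Y|X) = Σ_x P(X=x) · H(Y|X=x):
  P(Y|X=0) = (3/5, 2/5), H(Y|X=0) = 0.9710, weight P(X=0) = 5/12
  P(Y|X=1) = (1/2, 1/2), H(Y|X=1) = 1.0000, weight P(X=1) = 1/3
  P(Y|X=2) = (2/3, 1/3), H(Y|X=2) = 0.9183, weight P(X=2) = 1/4
H(Y|X) = 0.9675 bits

H(X) + H(Y|X) = 1.5546 + 0.9675 = 2.5221 bits

Both sides equal 2.5221 bits. ✓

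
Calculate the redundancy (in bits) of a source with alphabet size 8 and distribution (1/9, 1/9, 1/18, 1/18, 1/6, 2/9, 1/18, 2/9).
0.2053 bits

Redundancy measures how far a source is from maximum entropy:
R = H_max - H(X)

Maximum entropy for 8 symbols: H_max = log_2(8) = 3.0000 bits
Actual entropy: H(X) = 2.7947 bits
Redundancy: R = 3.0000 - 2.7947 = 0.2053 bits

This redundancy represents potential for compression: the source could be compressed by 0.2053 bits per symbol.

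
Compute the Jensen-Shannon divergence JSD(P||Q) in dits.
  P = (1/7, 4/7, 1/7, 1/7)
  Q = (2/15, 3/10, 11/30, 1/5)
0.0215 dits

Jensen-Shannon divergence is:
JSD(P||Q) = 0.5 × D_KL(P||M) + 0.5 × D_KL(Q||M)
where M = 0.5 × (P + Q) is the mixture distribution.

M = 0.5 × (1/7, 4/7, 1/7, 1/7) + 0.5 × (2/15, 3/10, 11/30, 1/5) = (0.138095, 0.435714, 0.254762, 6/35)

D_KL(P||M) = 0.0222 dits
D_KL(Q||M) = 0.0207 dits

JSD(P||Q) = 0.5 × 0.0222 + 0.5 × 0.0207 = 0.0215 dits

Unlike KL divergence, JSD is symmetric and bounded: 0 ≤ JSD ≤ log(2).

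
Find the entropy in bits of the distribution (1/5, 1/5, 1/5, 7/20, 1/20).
2.1394 bits

Shannon entropy is H(X) = -Σ p(x) log p(x).

For P = (1/5, 1/5, 1/5, 7/20, 1/20):
H = -1/5 × log_2(1/5) -1/5 × log_2(1/5) -1/5 × log_2(1/5) -7/20 × log_2(7/20) -1/20 × log_2(1/20)
H = 2.1394 bits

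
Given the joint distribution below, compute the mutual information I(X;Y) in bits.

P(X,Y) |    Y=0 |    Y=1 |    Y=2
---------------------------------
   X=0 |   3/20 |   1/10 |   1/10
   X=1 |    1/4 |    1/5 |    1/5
0.0013 bits

Mutual information: I(X;Y) = H(X) + H(Y) - H(X,Y)

Marginals:
P(X) = (7/20, 13/20), H(X) = 0.9341 bits
P(Y) = (2/5, 3/10, 3/10), H(Y) = 1.5710 bits

Joint entropy: H(X,Y) = 2.5037 bits

I(X;Y) = 0.9341 + 1.5710 - 2.5037 = 0.0013 bits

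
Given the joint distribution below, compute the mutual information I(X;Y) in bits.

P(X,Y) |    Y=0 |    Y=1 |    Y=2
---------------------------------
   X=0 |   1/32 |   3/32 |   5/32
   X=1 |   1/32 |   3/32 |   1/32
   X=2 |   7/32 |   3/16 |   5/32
0.0966 bits

Mutual information: I(X;Y) = H(X) + H(Y) - H(X,Y)

Marginals:
P(X) = (9/32, 5/32, 9/16), H(X) = 1.4001 bits
P(Y) = (9/32, 3/8, 11/32), H(Y) = 1.5749 bits

Joint entropy: H(X,Y) = 2.8784 bits

I(X;Y) = 1.4001 + 1.5749 - 2.8784 = 0.0966 bits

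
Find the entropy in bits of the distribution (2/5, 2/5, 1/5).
1.5219 bits

Shannon entropy is H(X) = -Σ p(x) log p(x).

For P = (2/5, 2/5, 1/5):
H = -2/5 × log_2(2/5) -2/5 × log_2(2/5) -1/5 × log_2(1/5)
H = 1.5219 bits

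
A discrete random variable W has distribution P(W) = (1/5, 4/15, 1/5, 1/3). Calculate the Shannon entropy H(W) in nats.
1.3624 nats

Shannon entropy is H(X) = -Σ p(x) log p(x).

For P = (1/5, 4/15, 1/5, 1/3):
H = -1/5 × log_e(1/5) -4/15 × log_e(4/15) -1/5 × log_e(1/5) -1/3 × log_e(1/3)
H = 1.3624 nats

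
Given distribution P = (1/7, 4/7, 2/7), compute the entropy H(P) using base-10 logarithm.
0.4151 dits

Shannon entropy is H(X) = -Σ p(x) log p(x).

For P = (1/7, 4/7, 2/7):
H = -1/7 × log_10(1/7) -4/7 × log_10(4/7) -2/7 × log_10(2/7)
H = 0.4151 dits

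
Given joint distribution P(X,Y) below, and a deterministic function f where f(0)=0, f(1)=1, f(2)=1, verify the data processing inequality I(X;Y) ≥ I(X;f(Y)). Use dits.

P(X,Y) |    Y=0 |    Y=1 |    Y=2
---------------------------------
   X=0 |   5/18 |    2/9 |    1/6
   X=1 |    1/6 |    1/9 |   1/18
I(X;Y) = 0.0023, I(X;f(Y)) = 0.0014, inequality holds: 0.0023 ≥ 0.0014

Data Processing Inequality: For any Markov chain X → Y → Z, we have I(X;Y) ≥ I(X;Z).

Here Z = f(Y) is a deterministic function of Y, forming X → Y → Z.

Original I(X;Y) = 0.0023 dits

After applying f:
P(X,Z) where Z=f(Y):
- P(X,Z=0) = P(X,Y=0)
- P(X,Z=1) = P(X,Y=1) + P(X,Y=2)

I(X;Z) = I(X;f(Y)) = 0.0014 dits

Verification: 0.0023 ≥ 0.0014 ✓

Information cannot be created by processing; the function f can only lose information about X.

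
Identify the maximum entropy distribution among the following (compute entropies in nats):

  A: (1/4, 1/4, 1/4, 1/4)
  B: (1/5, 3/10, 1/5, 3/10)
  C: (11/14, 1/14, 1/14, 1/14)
A

For a discrete distribution over n outcomes, entropy is maximized by the uniform distribution.

Computing entropies:
H(A) = 1.3863 nats
H(B) = 1.3662 nats
H(C) = 0.7550 nats

The uniform distribution (where all probabilities equal 1/4) achieves the maximum entropy of log_e(4) = 1.3863 nats.

Distribution A has the highest entropy.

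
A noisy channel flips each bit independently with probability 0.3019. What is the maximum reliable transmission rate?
0.1164 bits

For a binary symmetric channel (BSC) with error probability p:
Capacity C = 1 - H(p) bits per symbol

where H(p) = -p log₂(p) - (1-p) log₂(1-p) is the binary entropy function.

H(0.3019) = 0.8836 bits
C = 1 - 0.8836 = 0.1164 bits per symbol

This means we can reliably transmit up to 0.1164 bits of information per channel use.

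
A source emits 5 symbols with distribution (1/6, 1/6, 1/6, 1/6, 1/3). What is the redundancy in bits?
0.0703 bits

Redundancy measures how far a source is from maximum entropy:
R = H_max - H(X)

Maximum entropy for 5 symbols: H_max = log_2(5) = 2.3219 bits
Actual entropy: H(X) = 2.2516 bits
Redundancy: R = 2.3219 - 2.2516 = 0.0703 bits

This redundancy represents potential for compression: the source could be compressed by 0.0703 bits per symbol.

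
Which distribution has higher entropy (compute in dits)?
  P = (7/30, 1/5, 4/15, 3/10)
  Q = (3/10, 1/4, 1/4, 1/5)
Q

Computing entropies in dits:
H(P) = 0.5972
H(Q) = 0.5977

Distribution Q has higher entropy.

Intuition: The distribution closer to uniform (more spread out) has higher entropy.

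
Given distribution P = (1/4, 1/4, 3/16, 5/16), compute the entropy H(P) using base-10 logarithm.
0.5952 dits

Shannon entropy is H(X) = -Σ p(x) log p(x).

For P = (1/4, 1/4, 3/16, 5/16):
H = -1/4 × log_10(1/4) -1/4 × log_10(1/4) -3/16 × log_10(3/16) -5/16 × log_10(5/16)
H = 0.5952 dits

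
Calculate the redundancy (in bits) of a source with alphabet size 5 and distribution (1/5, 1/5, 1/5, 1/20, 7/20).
0.1826 bits

Redundancy measures how far a source is from maximum entropy:
R = H_max - H(X)

Maximum entropy for 5 symbols: H_max = log_2(5) = 2.3219 bits
Actual entropy: H(X) = 2.1394 bits
Redundancy: R = 2.3219 - 2.1394 = 0.1826 bits

This redundancy represents potential for compression: the source could be compressed by 0.1826 bits per symbol.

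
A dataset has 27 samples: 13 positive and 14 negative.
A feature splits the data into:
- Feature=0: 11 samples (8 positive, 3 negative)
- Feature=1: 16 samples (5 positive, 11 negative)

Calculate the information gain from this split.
0.1236 bits

Information Gain = H(Y) - H(Y|Feature)

Before split:
P(positive) = 13/27 = 0.4815
H(Y) = 0.9990 bits

After split:
Feature=0: H = 0.8454 bits (weight = 11/27)
Feature=1: H = 0.8960 bits (weight = 16/27)
H(Y|Feature) = (11/27)×0.8454 + (16/27)×0.8960 = 0.8754 bits

Information Gain = 0.9990 - 0.8754 = 0.1236 bits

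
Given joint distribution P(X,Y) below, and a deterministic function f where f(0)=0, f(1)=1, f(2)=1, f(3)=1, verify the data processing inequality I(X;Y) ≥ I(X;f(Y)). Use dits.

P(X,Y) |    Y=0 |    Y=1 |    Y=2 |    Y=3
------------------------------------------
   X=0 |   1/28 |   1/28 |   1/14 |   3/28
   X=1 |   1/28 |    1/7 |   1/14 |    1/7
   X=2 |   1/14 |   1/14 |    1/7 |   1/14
I(X;Y) = 0.0242, I(X;f(Y)) = 0.0040, inequality holds: 0.0242 ≥ 0.0040

Data Processing Inequality: For any Markov chain X → Y → Z, we have I(X;Y) ≥ I(X;Z).

Here Z = f(Y) is a deterministic function of Y, forming X → Y → Z.

Original I(X;Y) = 0.0242 dits

After applying f:
P(X,Z) where Z=f(Y):
- P(X,Z=0) = P(X,Y=0)
- P(X,Z=1) = P(X,Y=1) + P(X,Y=2) + P(X,Y=3)

I(X;Z) = I(X;f(Y)) = 0.0040 dits

Verification: 0.0242 ≥ 0.0040 ✓

Information cannot be created by processing; the function f can only lose information about X.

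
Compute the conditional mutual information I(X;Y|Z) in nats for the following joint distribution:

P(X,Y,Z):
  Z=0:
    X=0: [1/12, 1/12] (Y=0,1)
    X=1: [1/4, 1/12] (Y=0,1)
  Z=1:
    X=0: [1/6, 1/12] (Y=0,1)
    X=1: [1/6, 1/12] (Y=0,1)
0.0153 nats

Conditional mutual information: I(X;Y|Z) = H(X|Z) + H(Y|Z) - H(X,Y|Z)

H(Z) = 0.6931
H(X,Z) = 1.3580 → H(X|Z) = 0.6648
H(Y,Z) = 1.3297 → H(Y|Z) = 0.6365
H(X,Y,Z) = 1.9792 → H(X,Y|Z) = 1.2861

I(X;Y|Z) = 0.6648 + 0.6365 - 1.2861 = 0.0153 nats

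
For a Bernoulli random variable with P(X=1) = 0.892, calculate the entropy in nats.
0.3423 nats

The binary entropy function is:
H(p) = -p log(p) - (1-p) log(1-p)

H(0.892) = -0.892 × log_e(0.892) - 0.108 × log_e(0.108)
H(0.892) = 0.3423 nats

Note: Binary entropy is maximized at p=0.5 (H=1 bit) and minimized at p=0 or p=1 (H=0).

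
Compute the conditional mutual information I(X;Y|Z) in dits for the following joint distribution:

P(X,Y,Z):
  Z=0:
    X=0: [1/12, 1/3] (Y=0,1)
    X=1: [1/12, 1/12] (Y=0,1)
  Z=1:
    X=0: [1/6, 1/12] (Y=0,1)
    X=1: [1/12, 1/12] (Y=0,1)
0.0133 dits

Conditional mutual information: I(X;Y|Z) = H(X|Z) + H(Y|Z) - H(X,Y|Z)

H(Z) = 0.2950
H(X,Z) = 0.5683 → H(X|Z) = 0.2734
H(Y,Z) = 0.5683 → H(Y|Z) = 0.2734
H(X,Y,Z) = 0.8283 → H(X,Y|Z) = 0.5334

I(X;Y|Z) = 0.2734 + 0.2734 - 0.5334 = 0.0133 dits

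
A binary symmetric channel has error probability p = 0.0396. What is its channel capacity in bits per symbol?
0.7595 bits

For a binary symmetric channel (BSC) with error probability p:
Capacity C = 1 - H(p) bits per symbol

where H(p) = -p log₂(p) - (1-p) log₂(1-p) is the binary entropy function.

H(0.0396) = 0.2405 bits
C = 1 - 0.2405 = 0.7595 bits per symbol

This means we can reliably transmit up to 0.7595 bits of information per channel use.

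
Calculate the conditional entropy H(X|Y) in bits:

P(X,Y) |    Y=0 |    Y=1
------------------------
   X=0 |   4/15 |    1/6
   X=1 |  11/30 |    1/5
0.9864 bits

Using the chain rule: H(X|Y) = H(X,Y) - H(Y)

First, compute H(X,Y) = 1.9345 bits

Marginal P(Y) = (19/30, 11/30)
H(Y) = 0.9481 bits

H(X|Y) = H(X,Y) - H(Y) = 1.9345 - 0.9481 = 0.9864 bits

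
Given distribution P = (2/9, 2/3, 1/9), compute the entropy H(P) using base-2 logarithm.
1.2244 bits

Shannon entropy is H(X) = -Σ p(x) log p(x).

For P = (2/9, 2/3, 1/9):
H = -2/9 × log_2(2/9) -2/3 × log_2(2/3) -1/9 × log_2(1/9)
H = 1.2244 bits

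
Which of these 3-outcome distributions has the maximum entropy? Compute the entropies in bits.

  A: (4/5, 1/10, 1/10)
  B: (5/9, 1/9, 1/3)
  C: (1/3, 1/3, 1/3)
C

For a discrete distribution over n outcomes, entropy is maximized by the uniform distribution.

Computing entropies:
H(A) = 0.9219 bits
H(B) = 1.3516 bits
H(C) = 1.5850 bits

The uniform distribution (where all probabilities equal 1/3) achieves the maximum entropy of log_2(3) = 1.5850 bits.

Distribution C has the highest entropy.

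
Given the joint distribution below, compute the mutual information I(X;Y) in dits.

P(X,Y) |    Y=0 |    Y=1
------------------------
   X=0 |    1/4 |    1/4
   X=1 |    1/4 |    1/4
0.0000 dits

Mutual information: I(X;Y) = H(X) + H(Y) - H(X,Y)

Marginals:
P(X) = (1/2, 1/2), H(X) = 0.3010 dits
P(Y) = (1/2, 1/2), H(Y) = 0.3010 dits

Joint entropy: H(X,Y) = 0.6021 dits

I(X;Y) = 0.3010 + 0.3010 - 0.6021 = 0.0000 dits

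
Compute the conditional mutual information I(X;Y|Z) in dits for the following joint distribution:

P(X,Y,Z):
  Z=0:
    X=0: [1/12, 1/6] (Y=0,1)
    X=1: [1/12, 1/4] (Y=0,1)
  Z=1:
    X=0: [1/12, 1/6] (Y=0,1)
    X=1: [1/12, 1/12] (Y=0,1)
0.0036 dits

Conditional mutual information: I(X;Y|Z) = H(X|Z) + H(Y|Z) - H(X,Y|Z)

H(Z) = 0.2950
H(X,Z) = 0.5898 → H(X|Z) = 0.2948
H(Y,Z) = 0.5683 → H(Y|Z) = 0.2734
H(X,Y,Z) = 0.8596 → H(X,Y|Z) = 0.5646

I(X;Y|Z) = 0.2948 + 0.2734 - 0.5646 = 0.0036 dits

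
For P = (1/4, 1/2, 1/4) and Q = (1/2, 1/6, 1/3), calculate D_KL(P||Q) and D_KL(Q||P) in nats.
D_KL(P||Q) = 0.3041, D_KL(Q||P) = 0.2594

KL divergence is not symmetric: D_KL(P||Q) ≠ D_KL(Q||P) in general.

D_KL(P||Q) = 0.3041 nats
D_KL(Q||P) = 0.2594 nats

No, they are not equal!

This asymmetry is why KL divergence is not a true distance metric.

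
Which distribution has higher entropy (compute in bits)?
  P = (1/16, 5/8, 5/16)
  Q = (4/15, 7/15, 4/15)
Q

Computing entropies in bits:
H(P) = 1.1982
H(Q) = 1.5301

Distribution Q has higher entropy.

Intuition: The distribution closer to uniform (more spread out) has higher entropy.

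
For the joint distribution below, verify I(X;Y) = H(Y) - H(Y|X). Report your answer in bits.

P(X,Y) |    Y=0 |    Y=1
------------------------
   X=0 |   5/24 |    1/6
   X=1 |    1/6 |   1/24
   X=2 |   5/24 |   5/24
I(X;Y) = 0.0411 bits

Mutual information has multiple equivalent forms:
- I(X;Y) = H(X) - H(X|Y)
- I(X;Y) = H(Y) - H(Y|X)
- I(X;Y) = H(X) + H(Y) - H(X,Y)

Computing all quantities:
H(X) = 1.5284, H(Y) = 0.9799, H(X,Y) = 2.4671
H(X|Y) = 1.4872, H(Y|X) = 0.9387

Verification:
H(X) - H(X|Y) = 1.5284 - 1.4872 = 0.0411
H(Y) - H(Y|X) = 0.9799 - 0.9387 = 0.0411
H(X) + H(Y) - H(X,Y) = 1.5284 + 0.9799 - 2.4671 = 0.0411

All forms give I(X;Y) = 0.0411 bits. ✓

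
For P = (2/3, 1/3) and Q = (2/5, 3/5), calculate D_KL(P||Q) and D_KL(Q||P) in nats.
D_KL(P||Q) = 0.1446, D_KL(Q||P) = 0.1483

KL divergence is not symmetric: D_KL(P||Q) ≠ D_KL(Q||P) in general.

D_KL(P||Q) = 0.1446 nats
D_KL(Q||P) = 0.1483 nats

No, they are not equal!

This asymmetry is why KL divergence is not a true distance metric.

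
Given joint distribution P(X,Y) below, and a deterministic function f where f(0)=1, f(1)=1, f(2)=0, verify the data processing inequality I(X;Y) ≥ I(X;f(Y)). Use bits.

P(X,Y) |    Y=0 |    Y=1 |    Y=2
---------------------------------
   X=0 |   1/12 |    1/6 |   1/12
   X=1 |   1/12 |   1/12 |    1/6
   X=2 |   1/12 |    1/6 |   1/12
I(X;Y) = 0.0546, I(X;f(Y)) = 0.0441, inequality holds: 0.0546 ≥ 0.0441

Data Processing Inequality: For any Markov chain X → Y → Z, we have I(X;Y) ≥ I(X;Z).

Here Z = f(Y) is a deterministic function of Y, forming X → Y → Z.

Original I(X;Y) = 0.0546 bits

After applying f:
P(X,Z) where Z=f(Y):
- P(X,Z=0) = P(X,Y=2)
- P(X,Z=1) = P(X,Y=0) + P(X,Y=1)

I(X;Z) = I(X;f(Y)) = 0.0441 bits

Verification: 0.0546 ≥ 0.0441 ✓

Information cannot be created by processing; the function f can only lose information about X.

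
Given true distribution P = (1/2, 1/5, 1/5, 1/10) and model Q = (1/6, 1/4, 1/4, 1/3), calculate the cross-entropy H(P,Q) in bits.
2.2510 bits

Cross-entropy: H(P,Q) = -Σ p(x) log q(x)

Alternatively: H(P,Q) = H(P) + D_KL(P||Q)
H(P) = 1.7610 bits
D_KL(P||Q) = 0.4900 bits

H(P,Q) = 1.7610 + 0.4900 = 2.2510 bits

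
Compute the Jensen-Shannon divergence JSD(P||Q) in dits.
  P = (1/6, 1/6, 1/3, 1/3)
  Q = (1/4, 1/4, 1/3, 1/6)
0.0098 dits

Jensen-Shannon divergence is:
JSD(P||Q) = 0.5 × D_KL(P||M) + 0.5 × D_KL(Q||M)
where M = 0.5 × (P + Q) is the mixture distribution.

M = 0.5 × (1/6, 1/6, 1/3, 1/3) + 0.5 × (1/4, 1/4, 1/3, 1/6) = (5/24, 5/24, 1/3, 1/4)

D_KL(P||M) = 0.0093 dits
D_KL(Q||M) = 0.0102 dits

JSD(P||Q) = 0.5 × 0.0093 + 0.5 × 0.0102 = 0.0098 dits

Unlike KL divergence, JSD is symmetric and bounded: 0 ≤ JSD ≤ log(2).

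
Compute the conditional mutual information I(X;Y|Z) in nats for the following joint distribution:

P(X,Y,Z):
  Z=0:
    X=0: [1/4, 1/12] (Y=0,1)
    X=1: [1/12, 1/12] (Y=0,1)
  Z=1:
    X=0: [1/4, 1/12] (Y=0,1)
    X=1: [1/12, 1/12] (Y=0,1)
0.0306 nats

Conditional mutual information: I(X;Y|Z) = H(X|Z) + H(Y|Z) - H(X,Y|Z)

H(Z) = 0.6931
H(X,Z) = 1.3297 → H(X|Z) = 0.6365
H(Y,Z) = 1.3297 → H(Y|Z) = 0.6365
H(X,Y,Z) = 1.9356 → H(X,Y|Z) = 1.2425

I(X;Y|Z) = 0.6365 + 0.6365 - 1.2425 = 0.0306 nats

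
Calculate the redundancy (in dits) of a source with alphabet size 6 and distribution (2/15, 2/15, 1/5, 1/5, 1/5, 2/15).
0.0087 dits

Redundancy measures how far a source is from maximum entropy:
R = H_max - H(X)

Maximum entropy for 6 symbols: H_max = log_10(6) = 0.7782 dits
Actual entropy: H(X) = 0.7694 dits
Redundancy: R = 0.7782 - 0.7694 = 0.0087 dits

This redundancy represents potential for compression: the source could be compressed by 0.0087 dits per symbol.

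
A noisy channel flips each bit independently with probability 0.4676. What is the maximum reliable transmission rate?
0.0030 bits

For a binary symmetric channel (BSC) with error probability p:
Capacity C = 1 - H(p) bits per symbol

where H(p) = -p log₂(p) - (1-p) log₂(1-p) is the binary entropy function.

H(0.4676) = 0.9970 bits
C = 1 - 0.9970 = 0.0030 bits per symbol

This means we can reliably transmit up to 0.0030 bits of information per channel use.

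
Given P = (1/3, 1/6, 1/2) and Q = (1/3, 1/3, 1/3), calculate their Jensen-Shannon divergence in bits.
0.0325 bits

Jensen-Shannon divergence is:
JSD(P||Q) = 0.5 × D_KL(P||M) + 0.5 × D_KL(Q||M)
where M = 0.5 × (P + Q) is the mixture distribution.

M = 0.5 × (1/3, 1/6, 1/2) + 0.5 × (1/3, 1/3, 1/3) = (1/3, 1/4, 5/12)

D_KL(P||M) = 0.0340 bits
D_KL(Q||M) = 0.0310 bits

JSD(P||Q) = 0.5 × 0.0340 + 0.5 × 0.0310 = 0.0325 bits

Unlike KL divergence, JSD is symmetric and bounded: 0 ≤ JSD ≤ log(2).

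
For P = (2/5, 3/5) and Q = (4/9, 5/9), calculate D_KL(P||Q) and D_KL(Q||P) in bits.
D_KL(P||Q) = 0.0058, D_KL(Q||P) = 0.0059

KL divergence is not symmetric: D_KL(P||Q) ≠ D_KL(Q||P) in general.

D_KL(P||Q) = 0.0058 bits
D_KL(Q||P) = 0.0059 bits

No, they are not equal!

This asymmetry is why KL divergence is not a true distance metric.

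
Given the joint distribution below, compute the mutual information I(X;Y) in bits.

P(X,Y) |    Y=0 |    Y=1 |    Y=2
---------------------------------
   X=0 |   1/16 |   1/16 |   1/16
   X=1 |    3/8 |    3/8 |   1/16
0.0535 bits

Mutual information: I(X;Y) = H(X) + H(Y) - H(X,Y)

Marginals:
P(X) = (3/16, 13/16), H(X) = 0.6962 bits
P(Y) = (7/16, 7/16, 1/8), H(Y) = 1.4186 bits

Joint entropy: H(X,Y) = 2.0613 bits

I(X;Y) = 0.6962 + 1.4186 - 2.0613 = 0.0535 bits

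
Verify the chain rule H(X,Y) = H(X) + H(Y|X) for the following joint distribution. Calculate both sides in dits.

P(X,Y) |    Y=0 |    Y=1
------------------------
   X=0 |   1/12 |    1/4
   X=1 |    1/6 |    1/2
H(X,Y) = 0.5207, H(X) = 0.2764, H(Y|X) = 0.2442 (all in dits)

Chain rule: H(X,Y) = H(X) + H(Y|X)

Left side — joint entropy directly:
H(X,Y) = -Σ p(x,y) log p(x,y) = 0.5207 dits

Right side — compute H(Y|X) from the conditional distributions:
P(X) = (1/3, 2/3), so H(X) = 0.2764 dits
H(Y|X) = Σ_x P(X=x) · H(Y|X=x):
  P(Y|X=0) = (1/4, 3/4), H(Y|X=0) = 0.2442, weight P(X=0) = 1/3
  P(Y|X=1) = (1/4, 3/4), H(Y|X=1) = 0.2442, weight P(X=1) = 2/3
H(Y|X) = 0.2442 dits

H(X) + H(Y|X) = 0.2764 + 0.2442 = 0.5207 dits

Both sides equal 0.5207 dits. ✓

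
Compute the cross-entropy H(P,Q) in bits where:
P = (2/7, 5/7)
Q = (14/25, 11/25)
1.0850 bits

Cross-entropy: H(P,Q) = -Σ p(x) log q(x)

Alternatively: H(P,Q) = H(P) + D_KL(P||Q)
H(P) = 0.8631 bits
D_KL(P||Q) = 0.2219 bits

H(P,Q) = 0.8631 + 0.2219 = 1.0850 bits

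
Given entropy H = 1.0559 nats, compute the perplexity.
2.8746

Perplexity is e^H (or exp(H) for natural log).

H = 1.0559 nats
Perplexity = e^1.0559 = 2.8746

Interpretation: The model's uncertainty is equivalent to choosing uniformly among 2.9 options.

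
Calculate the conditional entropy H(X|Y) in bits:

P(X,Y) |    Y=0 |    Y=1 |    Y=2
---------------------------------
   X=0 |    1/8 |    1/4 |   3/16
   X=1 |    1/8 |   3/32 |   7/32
0.9451 bits

Using the chain rule: H(X|Y) = H(X,Y) - H(Y)

First, compute H(X,Y) = 2.5026 bits

Marginal P(Y) = (1/4, 11/32, 13/32)
H(Y) = 1.5575 bits

H(X|Y) = H(X,Y) - H(Y) = 2.5026 - 1.5575 = 0.9451 bits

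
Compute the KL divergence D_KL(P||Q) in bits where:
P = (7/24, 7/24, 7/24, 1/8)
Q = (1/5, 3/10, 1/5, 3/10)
0.1478 bits

KL divergence: D_KL(P||Q) = Σ p(x) log(p(x)/q(x))

Computing term by term:
  x=0: 7/24 × log_2[(7/24)/(1/5)] = 7/24 × 0.5443 = 0.1588
  x=1: 7/24 × log_2[(7/24)/(3/10)] = 7/24 × -0.0406 = -0.0119
  x=2: 7/24 × log_2[(7/24)/(1/5)] = 7/24 × 0.5443 = 0.1588
  x=3: 1/8 × log_2[(1/8)/(3/10)] = 1/8 × -1.2630 = -0.1579

D_KL(P||Q) = 0.1478 bits

Note: KL divergence is always non-negative and equals 0 iff P = Q.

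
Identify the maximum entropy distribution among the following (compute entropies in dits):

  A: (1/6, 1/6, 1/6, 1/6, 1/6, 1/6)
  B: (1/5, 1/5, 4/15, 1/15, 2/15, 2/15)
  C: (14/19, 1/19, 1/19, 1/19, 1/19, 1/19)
A

For a discrete distribution over n outcomes, entropy is maximized by the uniform distribution.

Computing entropies:
H(A) = 0.7782 dits
H(B) = 0.7444 dits
H(C) = 0.4342 dits

The uniform distribution (where all probabilities equal 1/6) achieves the maximum entropy of log_10(6) = 0.7782 dits.

Distribution A has the highest entropy.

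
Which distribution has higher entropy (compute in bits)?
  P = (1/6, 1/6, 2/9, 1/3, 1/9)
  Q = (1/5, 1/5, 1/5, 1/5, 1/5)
Q

Computing entropies in bits:
H(P) = 2.2244
H(Q) = 2.3219

Distribution Q has higher entropy.

Intuition: The distribution closer to uniform (more spread out) has higher entropy.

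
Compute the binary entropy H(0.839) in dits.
0.1917 dits

The binary entropy function is:
H(p) = -p log(p) - (1-p) log(1-p)

H(0.839) = -0.839 × log_10(0.839) - 0.161 × log_10(0.161)
H(0.839) = 0.1917 dits

Note: Binary entropy is maximized at p=0.5 (H=1 bit) and minimized at p=0 or p=1 (H=0).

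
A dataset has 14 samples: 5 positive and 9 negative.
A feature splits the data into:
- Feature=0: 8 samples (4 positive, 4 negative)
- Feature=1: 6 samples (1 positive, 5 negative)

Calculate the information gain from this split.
0.0903 bits

Information Gain = H(Y) - H(Y|Feature)

Before split:
P(positive) = 5/14 = 0.3571
H(Y) = 0.9403 bits

After split:
Feature=0: H = 1.0000 bits (weight = 8/14)
Feature=1: H = 0.6500 bits (weight = 6/14)
H(Y|Feature) = (8/14)×1.0000 + (6/14)×0.6500 = 0.8500 bits

Information Gain = 0.9403 - 0.8500 = 0.0903 bits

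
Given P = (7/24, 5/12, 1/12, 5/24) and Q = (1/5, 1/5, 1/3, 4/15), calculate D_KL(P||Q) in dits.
0.1081 dits

KL divergence: D_KL(P||Q) = Σ p(x) log(p(x)/q(x))

Computing term by term:
  x=0: 7/24 × log_10[(7/24)/(1/5)] = 7/24 × 0.1639 = 0.0478
  x=1: 5/12 × log_10[(5/12)/(1/5)] = 5/12 × 0.3188 = 0.1328
  x=2: 1/12 × log_10[(1/12)/(1/3)] = 1/12 × -0.6021 = -0.0502
  x=3: 5/24 × log_10[(5/24)/(4/15)] = 5/24 × -0.1072 = -0.0223

D_KL(P||Q) = 0.1081 dits

Note: KL divergence is always non-negative and equals 0 iff P = Q.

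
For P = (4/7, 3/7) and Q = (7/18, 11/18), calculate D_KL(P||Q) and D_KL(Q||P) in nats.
D_KL(P||Q) = 0.0678, D_KL(Q||P) = 0.0672

KL divergence is not symmetric: D_KL(P||Q) ≠ D_KL(Q||P) in general.

D_KL(P||Q) = 0.0678 nats
D_KL(Q||P) = 0.0672 nats

No, they are not equal!

This asymmetry is why KL divergence is not a true distance metric.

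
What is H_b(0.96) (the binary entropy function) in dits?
0.0729 dits

The binary entropy function is:
H(p) = -p log(p) - (1-p) log(1-p)

H(0.96) = -0.96 × log_10(0.96) - 0.04 × log_10(0.04)
H(0.96) = 0.0729 dits

Note: Binary entropy is maximized at p=0.5 (H=1 bit) and minimized at p=0 or p=1 (H=0).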